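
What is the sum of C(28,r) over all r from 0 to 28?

268435456

Setting x = 1 in (1+x)^28 gives Σ C(28,r) = 2^28 = 268435456.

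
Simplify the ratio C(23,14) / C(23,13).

5/7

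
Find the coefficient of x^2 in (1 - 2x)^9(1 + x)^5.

Coefficient of x^2 = Σ_{j} C(9,j)·(-2)^j·C(5,2-j)·1^(2-j) for j from 0 to 2.
= 10 + (-90) + 144 = 64.

64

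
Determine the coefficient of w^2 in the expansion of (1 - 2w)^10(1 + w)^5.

90

Coefficient of w^2 = Σ_{j} C(10,j)·(-2)^j·C(5,2-j)·1^(2-j) for j from 0 to 2.
= 10 + (-100) + 180 = 90.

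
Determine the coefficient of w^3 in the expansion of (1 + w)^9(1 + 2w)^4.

620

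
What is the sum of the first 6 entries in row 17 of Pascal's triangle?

1 + 17 + 136 + 680 + 2380 + 6188 = 9402.

9402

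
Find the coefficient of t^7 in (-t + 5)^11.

-206250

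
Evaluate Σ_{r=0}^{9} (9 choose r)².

By Vandermonde's identity, Σ C(9,r)² = C(18,9) = 48620.

48620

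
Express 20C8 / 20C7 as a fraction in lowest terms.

C(n,k+1)/C(n,k) = (n−k)/(k+1) = (20−7)/(7+1) = 13/8.

13/8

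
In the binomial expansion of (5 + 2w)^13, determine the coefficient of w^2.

The general term is C(13,j)·(5)^j·(2w)^(13-j); the w^2 term has j = 11.
C(13,11) = 78.
Coefficient = C(13,11) · 5^11 · 2^2 = 78 · 48828125 · 4 = 15234375000.

15234375000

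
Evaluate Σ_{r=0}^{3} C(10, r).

176

1 + 10 + 45 + 120 = 176.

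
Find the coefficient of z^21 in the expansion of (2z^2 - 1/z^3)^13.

General term: C(13,j)·(2z^2)^j·(-1/z^3)^(13-j), with z-exponent 2j − 3(13−j) = 5j − 39.
Set 5j − 39 = 21: j = 12.
C(13,12) = 13; 2^12 = 4096; (-1)^1 = -1.
Coefficient = 13 · 4096 · (-1) = -53248.

-53248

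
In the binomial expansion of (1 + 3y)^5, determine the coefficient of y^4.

405

The general term is C(5,j)·(1)^j·(3y)^(5-j); the y^4 term has j = 1.
C(5,1) = 5.
Coefficient = C(5,1) · 3^4 = 5 · 81 = 405.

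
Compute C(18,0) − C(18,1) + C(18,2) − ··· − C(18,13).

-2380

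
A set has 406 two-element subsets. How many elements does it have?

n(n−1)/2 = 406 ⇒ n(n−1) = 812. Since 29·28 = 812, n = 29.

29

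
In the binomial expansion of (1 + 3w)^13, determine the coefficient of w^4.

57915

The general term is C(13,j)·(1)^j·(3w)^(13-j); the w^4 term has j = 9.
C(13,9) = 715.
Coefficient = C(13,9) · 3^4 = 715 · 81 = 57915.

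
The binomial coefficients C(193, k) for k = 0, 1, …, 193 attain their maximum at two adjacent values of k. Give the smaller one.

For odd n = 193, C(193,k) peaks at k = (n−1)/2 and (n+1)/2; the smaller is 96.

96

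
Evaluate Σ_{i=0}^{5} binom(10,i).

1 + 10 + 45 + 120 + 210 + 252 = 638.

638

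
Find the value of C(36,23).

2310789600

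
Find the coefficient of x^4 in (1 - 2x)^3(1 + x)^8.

Coefficient of x^4 = Σ_{j} C(3,j)·(-2)^j·C(8,4-j)·1^(4-j) for j from 0 to 3.
= 70 + (-336) + 336 + (-64) = 6.

6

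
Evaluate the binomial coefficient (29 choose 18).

C(29,18) = C(29,11) by symmetry.
C(29,11) = (29·28·27·26·25·24·23·22·21·20·19) / 11! = 1381013105472000 / 39916800 = 34597290.

34597290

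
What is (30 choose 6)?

593775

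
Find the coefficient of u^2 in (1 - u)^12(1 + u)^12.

-12

Coefficient of u^2 = Σ_{j} C(12,j)·(-1)^j·C(12,2-j)·1^(2-j) for j from 0 to 2.
= 66 + (-144) + 66 = -12.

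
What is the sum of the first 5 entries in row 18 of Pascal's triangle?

4048

1 + 18 + 153 + 816 + 3060 = 4048.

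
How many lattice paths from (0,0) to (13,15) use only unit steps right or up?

37442160

Each path is a sequence of 28 steps with 13 rights: C(28,13) = 37442160.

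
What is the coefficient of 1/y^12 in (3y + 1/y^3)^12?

673596

General term: C(12,j)·(3y)^j·(1/y^3)^(12-j), with y-exponent 1j − 3(12−j) = 4j − 36.
Set 4j − 36 = -12: j = 6.
C(12,6) = 924; 3^6 = 729; 1^6 = 1.
Coefficient = 924 · 729 · 1 = 673596.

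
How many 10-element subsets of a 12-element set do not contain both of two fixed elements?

21

All 10-subsets: C(12,10) = 66. Those containing both fixed elements: C(10,8) = 45.
66 − 45 = 21.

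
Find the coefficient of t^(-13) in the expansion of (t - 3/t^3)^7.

-5103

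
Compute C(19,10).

C(19,10) = C(19,9) by symmetry.
C(19,9) = (19·18·17·16·15·14·13·12·11) / 9! = 33522128640 / 362880 = 92378.

92378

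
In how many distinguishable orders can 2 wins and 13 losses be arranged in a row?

105

Choose positions for the wins: C(15,2) = 105.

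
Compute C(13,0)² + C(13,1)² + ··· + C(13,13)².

10400600

Σ C(13,i)² is the coefficient of x^13 in (1+x)^13(1+x)^13 = (1+x)^26, i.e. C(26,13) = 10400600.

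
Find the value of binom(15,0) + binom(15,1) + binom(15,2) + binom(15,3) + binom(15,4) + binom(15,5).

1 + 15 + 105 + 455 + 1365 + 3003 = 4944.

4944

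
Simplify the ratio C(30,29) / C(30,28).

C(n,k+1)/C(n,k) = (n−k)/(k+1) = (30−28)/(28+1) = 2/29.

2/29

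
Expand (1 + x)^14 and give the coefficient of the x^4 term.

1001

The general term is C(14,j)·(1)^j·(x)^(14-j); the x^4 term has j = 10.
C(14,10) = 1001.
Coefficient = C(14,10) = 1001.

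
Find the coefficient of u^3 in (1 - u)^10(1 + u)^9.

9

Coefficient of u^3 = Σ_{j} C(10,j)·(-1)^j·C(9,3-j)·1^(3-j) for j from 0 to 3.
= 84 + (-360) + 405 + (-120) = 9.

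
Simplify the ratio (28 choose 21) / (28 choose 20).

C(n,k+1)/C(n,k) = (n−k)/(k+1) = (28−20)/(20+1) = 8/21.

8/21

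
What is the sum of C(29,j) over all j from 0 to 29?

536870912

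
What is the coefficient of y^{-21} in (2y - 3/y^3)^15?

General term: C(15,j)·(2y)^j·(-3/y^3)^(15-j), with y-exponent 1j − 3(15−j) = 4j − 45.
Set 4j − 45 = -21: j = 6.
C(15,6) = 5005; 2^6 = 64; (-3)^9 = -19683.
Coefficient = 5005 · 64 · (-19683) = -6304858560.

-6304858560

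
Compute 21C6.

54264

C(21,6) = (21·20·19·18·17·16) / 6! = 39070080 / 720 = 54264.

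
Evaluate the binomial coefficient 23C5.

C(23,5) = (23·22·21·20·19) / 5! = 4037880 / 120 = 33649.

33649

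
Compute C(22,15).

170544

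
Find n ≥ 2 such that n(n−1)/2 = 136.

n(n−1)/2 = 136 ⇒ n(n−1) = 272. Since 17·16 = 272, n = 17.

17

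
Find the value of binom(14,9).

C(14,9) = C(14,5) by symmetry.
C(14,5) = (14·13·12·11·10) / 5! = 240240 / 120 = 2002.

2002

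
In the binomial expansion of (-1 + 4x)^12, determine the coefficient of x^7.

-12976128

The general term is C(12,j)·(-1)^j·(4x)^(12-j); the x^7 term has j = 5.
C(12,5) = 792.
Coefficient = C(12,5) · (-1)^5 · 4^7 = 792 · (-1) · 16384 = -12976128.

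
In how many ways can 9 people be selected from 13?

715

This is C(13,9) = 715.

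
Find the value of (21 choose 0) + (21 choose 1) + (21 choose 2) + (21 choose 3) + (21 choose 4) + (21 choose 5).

1 + 21 + 210 + 1330 + 5985 + 20349 = 27896.

27896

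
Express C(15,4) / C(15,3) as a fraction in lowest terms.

C(n,k+1)/C(n,k) = (n−k)/(k+1) = (15−3)/(3+1) = 12/4 = 3.

3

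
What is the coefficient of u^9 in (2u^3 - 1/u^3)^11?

42240

General term: C(11,j)·(2u^3)^j·(-1/u^3)^(11-j), with u-exponent 3j − 3(11−j) = 6j − 33.
Set 6j − 33 = 9: j = 7.
C(11,7) = 330; 2^7 = 128; (-1)^4 = 1.
Coefficient = 330 · 128 · 1 = 42240.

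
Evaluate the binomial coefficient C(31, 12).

C(31,12) = (31·30·29·28·27·26·25·24·23·22·21·20) / 12! = 67596957267840000 / 479001600 = 141120525.

141120525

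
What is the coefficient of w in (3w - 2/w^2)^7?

20412

General term: C(7,j)·(3w)^j·(-2/w^2)^(7-j), with w-exponent 1j − 2(7−j) = 3j − 14.
Set 3j − 14 = 1: j = 5.
C(7,5) = 21; 3^5 = 243; (-2)^2 = 4.
Coefficient = 21 · 243 · 4 = 20412.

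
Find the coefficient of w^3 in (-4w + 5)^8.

-11200000

The general term is C(8,j)·(-4w)^j·(5)^(8-j); the w^3 term has j = 3.
C(8,3) = 56.
Coefficient = C(8,3) · (-4)^3 · 5^5 = 56 · (-64) · 3125 = -11200000.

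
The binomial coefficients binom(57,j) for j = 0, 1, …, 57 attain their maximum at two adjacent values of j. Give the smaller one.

For odd n = 57, C(57,j) peaks at j = (n−1)/2 and (n+1)/2; the smaller is 28.

28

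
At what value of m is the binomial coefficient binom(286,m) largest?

C(286,m) is maximized at m = 286/2 = 143.

143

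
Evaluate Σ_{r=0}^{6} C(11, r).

1486

1 + 11 + 55 + 165 + 330 + 462 + 462 = 1486.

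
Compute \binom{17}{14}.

680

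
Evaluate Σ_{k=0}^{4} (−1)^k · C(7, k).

The partial alternating sum Σ_{k=0}^{4} (−1)^k C(7,k) = (−1)^4 C(6,4) = 15.

15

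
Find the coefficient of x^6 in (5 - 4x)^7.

The general term is C(7,j)·(5)^j·(-4x)^(7-j); the x^6 term has j = 1.
C(7,1) = 7.
Coefficient = C(7,1) · 5^1 · (-4)^6 = 7 · 5 · 4096 = 143360.

143360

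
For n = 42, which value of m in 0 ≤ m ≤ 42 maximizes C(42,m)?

21

C(42,m) is maximized at m = 42/2 = 21.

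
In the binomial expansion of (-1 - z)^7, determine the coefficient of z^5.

The general term is C(7,j)·(-1)^j·(-z)^(7-j); the z^5 term has j = 2.
C(7,2) = 21.
Coefficient = C(7,2) · (-1)^5 = 21 · (-1) = -21.

-21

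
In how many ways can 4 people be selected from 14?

This is C(14,4) = 1001.

1001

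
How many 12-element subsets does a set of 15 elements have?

455

C(15,12) = C(15,3) by symmetry.
C(15,3) = (15·14·13) / 3! = 2730 / 6 = 455.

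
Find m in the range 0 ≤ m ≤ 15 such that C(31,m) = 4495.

C(31,m) increases on 0 ≤ m ≤ 15. C(31,2) = 465 and C(31,3) = 4495, so m = 3.

3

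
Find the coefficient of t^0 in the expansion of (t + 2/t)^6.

General term: C(6,j)·(t)^j·(2/t)^(6-j), with t-exponent 1j − 1(6−j) = 2j − 6.
Set 2j − 6 = 0: j = 3.
C(6,3) = 20; 1^3 = 1; 2^3 = 8.
Coefficient = 20 · 1 · 8 = 160.

160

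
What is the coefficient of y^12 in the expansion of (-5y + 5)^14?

555419921875

The general term is C(14,j)·(-5y)^j·(5)^(14-j); the y^12 term has j = 12.
C(14,12) = 91.
Coefficient = C(14,12) · (-5)^12 · 5^2 = 91 · 244140625 · 25 = 555419921875.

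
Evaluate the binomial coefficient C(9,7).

36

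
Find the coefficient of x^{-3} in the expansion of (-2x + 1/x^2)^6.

-160

General term: C(6,j)·(-2x)^j·(1/x^2)^(6-j), with x-exponent 1j − 2(6−j) = 3j − 12.
Set 3j − 12 = -3: j = 3.
C(6,3) = 20; (-2)^3 = -8; 1^3 = 1.
Coefficient = 20 · (-8) · 1 = -160.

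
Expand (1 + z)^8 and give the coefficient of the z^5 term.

The general term is C(8,j)·(1)^j·(z)^(8-j); the z^5 term has j = 3.
C(8,3) = 56.
Coefficient = C(8,3) = 56.

56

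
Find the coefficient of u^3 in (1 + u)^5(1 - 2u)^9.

-122

Coefficient of u^3 = Σ_{j} C(5,j)·1^j·C(9,3-j)·(-2)^(3-j) for j from 0 to 3.
= (-672) + 720 + (-180) + 10 = -122.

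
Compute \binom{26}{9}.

3124550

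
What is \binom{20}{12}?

125970

C(20,12) = C(20,8) by symmetry.
C(20,8) = (20·19·18·17·16·15·14·13) / 8! = 5079110400 / 40320 = 125970.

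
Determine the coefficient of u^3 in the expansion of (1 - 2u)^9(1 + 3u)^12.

Coefficient of u^3 = Σ_{j} C(9,j)·(-2)^j·C(12,3-j)·3^(3-j) for j from 0 to 3.
= 5940 + (-10692) + 5184 + (-672) = -240.

-240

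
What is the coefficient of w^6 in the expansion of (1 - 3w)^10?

153090

The general term is C(10,j)·(1)^j·(-3w)^(10-j); the w^6 term has j = 4.
C(10,4) = 210.
Coefficient = C(10,4) · (-3)^6 = 210 · 729 = 153090.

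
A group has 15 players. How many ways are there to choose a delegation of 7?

This is C(15,7) = 6435.

6435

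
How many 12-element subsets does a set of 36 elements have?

C(36,12) = (36·35·34·33·32·31·30·29·28·27·26·25) / 12! = 599555620984320000 / 479001600 = 1251677700.

1251677700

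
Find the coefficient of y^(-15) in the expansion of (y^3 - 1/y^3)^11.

165

General term: C(11,j)·(y^3)^j·(-1/y^3)^(11-j), with y-exponent 3j − 3(11−j) = 6j − 33.
Set 6j − 33 = -15: j = 3.
C(11,3) = 165; 1^3 = 1; (-1)^8 = 1.
Coefficient = 165 · 1 · 1 = 165.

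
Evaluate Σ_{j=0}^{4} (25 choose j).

15276

1 + 25 + 300 + 2300 + 12650 = 15276.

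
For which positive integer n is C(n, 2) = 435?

30

n(n−1)/2 = 435 ⇒ n(n−1) = 870. Since 30·29 = 870, n = 30.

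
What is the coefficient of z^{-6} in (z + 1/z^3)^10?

210

General term: C(10,j)·(z)^j·(1/z^3)^(10-j), with z-exponent 1j − 3(10−j) = 4j − 30.
Set 4j − 30 = -6: j = 6.
C(10,6) = 210; 1^6 = 1; 1^4 = 1.
Coefficient = 210 · 1 · 1 = 210.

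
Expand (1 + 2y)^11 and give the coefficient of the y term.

The general term is C(11,j)·(1)^j·(2y)^(11-j); the y^1 term has j = 10.
C(11,10) = 11.
Coefficient = C(11,10) · 2^1 = 11 · 2 = 22.

22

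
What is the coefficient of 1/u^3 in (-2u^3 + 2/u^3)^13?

General term: C(13,j)·(-2u^3)^j·(2/u^3)^(13-j), with u-exponent 3j − 3(13−j) = 6j − 39.
Set 6j − 39 = -3: j = 6.
C(13,6) = 1716; (-2)^6 = 64; 2^7 = 128.
Coefficient = 1716 · 64 · 128 = 14057472.

14057472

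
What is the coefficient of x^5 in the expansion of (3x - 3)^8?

-367416

The general term is C(8,j)·(3x)^j·(-3)^(8-j); the x^5 term has j = 5.
C(8,5) = 56.
Coefficient = C(8,5) · 3^5 · (-3)^3 = 56 · 243 · (-27) = -367416.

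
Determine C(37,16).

C(37,16) = (37·36·35·34·33·32·31·30·29·28·27·26·25·24·23·22) / 16! = 269397128065642536960000 / 20922789888000 = 12875774670.

12875774670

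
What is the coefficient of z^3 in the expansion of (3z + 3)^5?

The general term is C(5,j)·(3z)^j·(3)^(5-j); the z^3 term has j = 3.
C(5,3) = 10.
Coefficient = C(5,3) · 3^3 · 3^2 = 10 · 27 · 9 = 2430.

2430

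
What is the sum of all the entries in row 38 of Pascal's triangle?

274877906944

Setting x = 1 in (1+x)^38 gives Σ C(38,r) = 2^38 = 274877906944.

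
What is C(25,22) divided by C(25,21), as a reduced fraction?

2/11

C(n,k+1)/C(n,k) = (n−k)/(k+1) = (25−21)/(21+1) = 4/22 = 2/11.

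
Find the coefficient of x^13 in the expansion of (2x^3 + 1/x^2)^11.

General term: C(11,j)·(2x^3)^j·(1/x^2)^(11-j), with x-exponent 3j − 2(11−j) = 5j − 22.
Set 5j − 22 = 13: j = 7.
C(11,7) = 330; 2^7 = 128; 1^4 = 1.
Coefficient = 330 · 128 · 1 = 42240.

42240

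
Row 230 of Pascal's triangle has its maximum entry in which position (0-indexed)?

C(230,i) is maximized at i = 230/2 = 115.

115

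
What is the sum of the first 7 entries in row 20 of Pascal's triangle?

60460

1 + 20 + 190 + 1140 + 4845 + 15504 + 38760 = 60460.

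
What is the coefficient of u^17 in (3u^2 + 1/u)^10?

196830

General term: C(10,j)·(3u^2)^j·(1/u)^(10-j), with u-exponent 2j − 1(10−j) = 3j − 10.
Set 3j − 10 = 17: j = 9.
C(10,9) = 10; 3^9 = 19683; 1^1 = 1.
Coefficient = 10 · 19683 · 1 = 196830.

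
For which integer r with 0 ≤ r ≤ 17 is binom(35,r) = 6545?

3

C(35,r) increases on 0 ≤ r ≤ 17. C(35,2) = 595 and C(35,3) = 6545, so r = 3.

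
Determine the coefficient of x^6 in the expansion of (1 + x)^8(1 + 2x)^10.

239540

Coefficient of x^6 = Σ_{j} C(8,j)·1^j·C(10,6-j)·2^(6-j) for j from 0 to 6.
= 13440 + 64512 + 94080 + 53760 + 12600 + 1120 + 28 = 239540.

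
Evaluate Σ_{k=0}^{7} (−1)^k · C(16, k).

-6435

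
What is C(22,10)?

646646

C(22,10) = (22·21·20·19·18·17·16·15·14·13) / 10! = 2346549004800 / 3628800 = 646646.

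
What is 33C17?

C(33,17) = C(33,16) by symmetry.
C(33,16) = (33·32·31·30·29·28·27·26·25·24·23·22·21·20·19·18) / 16! = 24412776311194951680000 / 20922789888000 = 1166803110.

1166803110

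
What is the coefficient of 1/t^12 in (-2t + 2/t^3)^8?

-14336

General term: C(8,j)·(-2t)^j·(2/t^3)^(8-j), with t-exponent 1j − 3(8−j) = 4j − 24.
Set 4j − 24 = -12: j = 3.
C(8,3) = 56; (-2)^3 = -8; 2^5 = 32.
Coefficient = 56 · (-8) · 32 = -14336.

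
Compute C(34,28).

1344904

C(34,28) = C(34,6) by symmetry.
C(34,6) = (34·33·32·31·30·29) / 6! = 968330880 / 720 = 1344904.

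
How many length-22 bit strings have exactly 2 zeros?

Choose the 2 positions: C(22,2) = 231.

231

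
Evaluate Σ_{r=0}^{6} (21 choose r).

1 + 21 + 210 + 1330 + 5985 + 20349 + 54264 = 82160.

82160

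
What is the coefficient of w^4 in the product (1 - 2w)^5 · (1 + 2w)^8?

Coefficient of w^4 = Σ_{j} C(5,j)·(-2)^j·C(8,4-j)·2^(4-j) for j from 0 to 4.
= 1120 + (-4480) + 4480 + (-1280) + 80 = -80.

-80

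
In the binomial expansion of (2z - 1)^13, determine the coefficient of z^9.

The general term is C(13,j)·(2z)^j·(-1)^(13-j); the z^9 term has j = 9.
C(13,9) = 715.
Coefficient = C(13,9) · 2^9 = 715 · 512 = 366080.

366080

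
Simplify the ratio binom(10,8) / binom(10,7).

3/8

C(n,k+1)/C(n,k) = (n−k)/(k+1) = (10−7)/(7+1) = 3/8.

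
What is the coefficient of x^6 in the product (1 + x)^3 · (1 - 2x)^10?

Coefficient of x^6 = Σ_{j} C(3,j)·1^j·C(10,6-j)·(-2)^(6-j) for j from 0 to 3.
= 13440 + (-24192) + 10080 + (-960) = -1632.

-1632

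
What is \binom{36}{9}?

94143280

C(36,9) = (36·35·34·33·32·31·30·29·28) / 9! = 34162713446400 / 362880 = 94143280.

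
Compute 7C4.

35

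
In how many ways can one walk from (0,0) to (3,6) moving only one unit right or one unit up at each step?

84

Each path is a sequence of 9 steps with 3 rights: C(9,3) = 84.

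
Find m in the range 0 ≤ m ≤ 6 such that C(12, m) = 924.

6

C(12,m) increases on 0 ≤ m ≤ 6. C(12,5) = 792 and C(12,6) = 924, so m = 6.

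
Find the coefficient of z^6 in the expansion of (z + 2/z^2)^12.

General term: C(12,j)·(z)^j·(2/z^2)^(12-j), with z-exponent 1j − 2(12−j) = 3j − 24.
Set 3j − 24 = 6: j = 10.
C(12,10) = 66; 1^10 = 1; 2^2 = 4.
Coefficient = 66 · 1 · 4 = 264.

264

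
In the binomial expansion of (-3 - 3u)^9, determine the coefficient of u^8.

-177147

The general term is C(9,j)·(-3)^j·(-3u)^(9-j); the u^8 term has j = 1.
C(9,1) = 9.
Coefficient = C(9,1) · (-3)^1 · (-3)^8 = 9 · (-3) · 6561 = -177147.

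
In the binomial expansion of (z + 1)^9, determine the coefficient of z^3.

The general term is C(9,j)·(z)^j·(1)^(9-j); the z^3 term has j = 3.
C(9,3) = 84.
Coefficient = C(9,3) = 84.

84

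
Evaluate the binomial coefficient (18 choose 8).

C(18,8) = (18·17·16·15·14·13·12·11) / 8! = 1764322560 / 40320 = 43758.

43758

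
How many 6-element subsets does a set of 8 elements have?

28

C(8,6) = C(8,2) by symmetry.
C(8,2) = (8·7) / 2! = 56 / 2 = 28.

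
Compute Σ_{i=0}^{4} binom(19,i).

5036

1 + 19 + 171 + 969 + 3876 = 5036.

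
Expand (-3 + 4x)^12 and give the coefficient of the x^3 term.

The general term is C(12,j)·(-3)^j·(4x)^(12-j); the x^3 term has j = 9.
C(12,9) = 220.
Coefficient = C(12,9) · (-3)^9 · 4^3 = 220 · (-19683) · 64 = -277136640.

-277136640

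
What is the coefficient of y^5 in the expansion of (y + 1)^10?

252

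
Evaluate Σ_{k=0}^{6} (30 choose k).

1 + 30 + 435 + 4060 + 27405 + 142506 + 593775 = 768212.

768212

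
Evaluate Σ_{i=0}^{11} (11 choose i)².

705432

By Vandermonde's identity, Σ C(11,i)² = C(22,11) = 705432.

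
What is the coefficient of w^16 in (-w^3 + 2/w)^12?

-25344

General term: C(12,j)·(-w^3)^j·(2/w)^(12-j), with w-exponent 3j − 1(12−j) = 4j − 12.
Set 4j − 12 = 16: j = 7.
C(12,7) = 792; (-1)^7 = -1; 2^5 = 32.
Coefficient = 792 · (-1) · 32 = -25344.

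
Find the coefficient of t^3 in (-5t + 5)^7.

-2734375

The general term is C(7,j)·(-5t)^j·(5)^(7-j); the t^3 term has j = 3.
C(7,3) = 35.
Coefficient = C(7,3) · (-5)^3 · 5^4 = 35 · (-125) · 625 = -2734375.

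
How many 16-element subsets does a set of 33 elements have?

C(33,16) = (33·32·31·30·29·28·27·26·25·24·23·22·21·20·19·18) / 16! = 24412776311194951680000 / 20922789888000 = 1166803110.

1166803110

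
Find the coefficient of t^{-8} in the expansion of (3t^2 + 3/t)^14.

General term: C(14,j)·(3t^2)^j·(3/t)^(14-j), with t-exponent 2j − 1(14−j) = 3j − 14.
Set 3j − 14 = -8: j = 2.
C(14,2) = 91; 3^2 = 9; 3^12 = 531441.
Coefficient = 91 · 9 · 531441 = 435250179.

435250179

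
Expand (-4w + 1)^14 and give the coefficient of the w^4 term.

256256

The general term is C(14,j)·(-4w)^j·(1)^(14-j); the w^4 term has j = 4.
C(14,4) = 1001.
Coefficient = C(14,4) · (-4)^4 = 1001 · 256 = 256256.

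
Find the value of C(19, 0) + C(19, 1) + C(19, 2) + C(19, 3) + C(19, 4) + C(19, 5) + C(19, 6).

43796

1 + 19 + 171 + 969 + 3876 + 11628 + 27132 = 43796.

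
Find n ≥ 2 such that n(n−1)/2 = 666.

37

n(n−1)/2 = 666 ⇒ n(n−1) = 1332. Since 37·36 = 1332, n = 37.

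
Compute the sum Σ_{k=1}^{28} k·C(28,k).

Differentiating (1+x)^28 and setting x=1: Σ k·C(28,k) = 28·2^27 = 3758096384.

3758096384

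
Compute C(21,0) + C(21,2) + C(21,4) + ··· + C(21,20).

1048576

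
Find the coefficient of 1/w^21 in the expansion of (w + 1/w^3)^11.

165

General term: C(11,j)·(w)^j·(1/w^3)^(11-j), with w-exponent 1j − 3(11−j) = 4j − 33.
Set 4j − 33 = -21: j = 3.
C(11,3) = 165; 1^3 = 1; 1^8 = 1.
Coefficient = 165 · 1 · 1 = 165.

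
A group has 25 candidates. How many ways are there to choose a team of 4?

This is C(25,4) = 12650.

12650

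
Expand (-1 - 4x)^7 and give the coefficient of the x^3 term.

The general term is C(7,j)·(-1)^j·(-4x)^(7-j); the x^3 term has j = 4.
C(7,4) = 35.
Coefficient = C(7,4) · (-4)^3 = 35 · (-64) = -2240.

-2240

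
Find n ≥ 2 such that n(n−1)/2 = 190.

20

n(n−1)/2 = 190 ⇒ n(n−1) = 380. Since 20·19 = 380, n = 20.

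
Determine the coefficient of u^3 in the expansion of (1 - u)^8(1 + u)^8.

0

Coefficient of u^3 = Σ_{j} C(8,j)·(-1)^j·C(8,3-j)·1^(3-j) for j from 0 to 3.
= 56 + (-224) + 224 + (-56) = 0.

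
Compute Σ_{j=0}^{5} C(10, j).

638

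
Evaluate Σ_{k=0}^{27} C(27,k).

134217728

Setting x = 1 in (1+x)^27 gives Σ C(27,k) = 2^27 = 134217728.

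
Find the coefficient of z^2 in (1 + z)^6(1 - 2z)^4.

Coefficient of z^2 = Σ_{j} C(6,j)·1^j·C(4,2-j)·(-2)^(2-j) for j from 0 to 2.
= 24 + (-48) + 15 = -9.

-9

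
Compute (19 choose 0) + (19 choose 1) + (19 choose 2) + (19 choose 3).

1 + 19 + 171 + 969 = 1160.

1160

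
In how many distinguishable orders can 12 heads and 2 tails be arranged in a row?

91

Choose positions for the heads: C(14,12) = 91.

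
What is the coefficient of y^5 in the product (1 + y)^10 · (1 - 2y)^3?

72

Coefficient of y^5 = Σ_{j} C(10,j)·1^j·C(3,5-j)·(-2)^(5-j) for j from 2 to 5.
= (-360) + 1440 + (-1260) + 252 = 72.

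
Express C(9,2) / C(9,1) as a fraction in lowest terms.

4

C(n,k+1)/C(n,k) = (n−k)/(k+1) = (9−1)/(1+1) = 8/2 = 4.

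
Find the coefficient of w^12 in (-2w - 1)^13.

-53248

The general term is C(13,j)·(-2w)^j·(-1)^(13-j); the w^12 term has j = 12.
C(13,12) = 13.
Coefficient = C(13,12) · (-2)^12 · (-1)^1 = 13 · 4096 · (-1) = -53248.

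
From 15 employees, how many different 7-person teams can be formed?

This is C(15,7) = 6435.

6435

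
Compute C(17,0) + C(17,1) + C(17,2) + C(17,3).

1 + 17 + 136 + 680 = 834.

834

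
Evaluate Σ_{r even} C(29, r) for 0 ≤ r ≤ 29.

268435456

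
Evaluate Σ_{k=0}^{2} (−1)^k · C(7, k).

15

The partial alternating sum Σ_{k=0}^{2} (−1)^k C(7,k) = (−1)^2 C(6,2) = 15.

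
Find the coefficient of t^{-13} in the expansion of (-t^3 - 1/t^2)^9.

-9

General term: C(9,j)·(-t^3)^j·(-1/t^2)^(9-j), with t-exponent 3j − 2(9−j) = 5j − 18.
Set 5j − 18 = -13: j = 1.
C(9,1) = 9; (-1)^1 = -1; (-1)^8 = 1.
Coefficient = 9 · (-1) · 1 = -9.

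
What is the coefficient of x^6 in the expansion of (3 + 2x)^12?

The general term is C(12,j)·(3)^j·(2x)^(12-j); the x^6 term has j = 6.
C(12,6) = 924.
Coefficient = C(12,6) · 3^6 · 2^6 = 924 · 729 · 64 = 43110144.

43110144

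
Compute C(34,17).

C(34,17) = (34·33·32·31·30·29·28·27·26·25·24·23·22·21·20·19·18) / 17! = 830034394580628357120000 / 355687428096000 = 2333606220.

2333606220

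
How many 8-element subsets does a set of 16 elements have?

12870

C(16,8) = (16·15·14·13·12·11·10·9) / 8! = 518918400 / 40320 = 12870.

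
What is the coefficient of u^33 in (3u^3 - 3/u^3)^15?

1506635235

General term: C(15,j)·(3u^3)^j·(-3/u^3)^(15-j), with u-exponent 3j − 3(15−j) = 6j − 45.
Set 6j − 45 = 33: j = 13.
C(15,13) = 105; 3^13 = 1594323; (-3)^2 = 9.
Coefficient = 105 · 1594323 · 9 = 1506635235.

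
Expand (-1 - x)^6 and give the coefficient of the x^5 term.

6

The general term is C(6,j)·(-1)^j·(-x)^(6-j); the x^5 term has j = 1.
C(6,1) = 6.
Coefficient = C(6,1) · (-1)^1 · (-1)^5 = 6 · (-1) · (-1) = 6.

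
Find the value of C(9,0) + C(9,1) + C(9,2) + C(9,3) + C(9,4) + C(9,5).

382

1 + 9 + 36 + 84 + 126 + 126 = 382.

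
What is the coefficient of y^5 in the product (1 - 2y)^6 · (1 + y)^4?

Coefficient of y^5 = Σ_{j} C(6,j)·(-2)^j·C(4,5-j)·1^(5-j) for j from 1 to 5.
= (-12) + 240 + (-960) + 960 + (-192) = 36.

36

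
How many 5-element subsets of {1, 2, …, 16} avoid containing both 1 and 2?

All 5-subsets: C(16,5) = 4368. Those containing both fixed elements: C(14,3) = 364.
4368 − 364 = 4004.

4004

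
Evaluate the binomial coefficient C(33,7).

4272048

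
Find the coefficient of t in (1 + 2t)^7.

14

The general term is C(7,j)·(1)^j·(2t)^(7-j); the t^1 term has j = 6.
C(7,6) = 7.
Coefficient = C(7,6) · 2^1 = 7 · 2 = 14.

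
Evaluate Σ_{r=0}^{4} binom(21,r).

7547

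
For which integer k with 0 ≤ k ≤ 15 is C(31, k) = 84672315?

C(31,k) increases on 0 ≤ k ≤ 15. C(31,10) = 44352165 and C(31,11) = 84672315, so k = 11.

11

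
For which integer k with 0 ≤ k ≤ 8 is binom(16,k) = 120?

2

C(16,k) increases on 0 ≤ k ≤ 8. C(16,1) = 16 and C(16,2) = 120, so k = 2.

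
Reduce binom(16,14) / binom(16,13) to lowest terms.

C(n,k+1)/C(n,k) = (n−k)/(k+1) = (16−13)/(13+1) = 3/14.

3/14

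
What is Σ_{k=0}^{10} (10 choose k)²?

Σ C(10,k)² is the coefficient of x^10 in (1+x)^10(1+x)^10 = (1+x)^20, i.e. C(20,10) = 184756.

184756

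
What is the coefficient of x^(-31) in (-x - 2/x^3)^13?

General term: C(13,j)·(-x)^j·(-2/x^3)^(13-j), with x-exponent 1j − 3(13−j) = 4j − 39.
Set 4j − 39 = -31: j = 2.
C(13,2) = 78; (-1)^2 = 1; (-2)^11 = -2048.
Coefficient = 78 · 1 · (-2048) = -159744.

-159744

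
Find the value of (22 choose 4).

7315

C(22,4) = (22·21·20·19) / 4! = 175560 / 24 = 7315.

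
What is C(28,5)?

C(28,5) = (28·27·26·25·24) / 5! = 11793600 / 120 = 98280.

98280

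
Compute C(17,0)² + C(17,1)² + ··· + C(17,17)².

2333606220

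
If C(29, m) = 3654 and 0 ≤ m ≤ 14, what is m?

C(29,m) increases on 0 ≤ m ≤ 14. C(29,2) = 406 and C(29,3) = 3654, so m = 3.

3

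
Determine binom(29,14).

77558760

C(29,14) = (29·28·27·26·25·24·23·22·21·20·19·18·17·16) / 14! = 6761440164390912000 / 87178291200 = 77558760.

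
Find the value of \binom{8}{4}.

70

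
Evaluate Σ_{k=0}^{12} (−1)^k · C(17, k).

The partial alternating sum Σ_{k=0}^{12} (−1)^k C(17,k) = (−1)^12 C(16,12) = 1820.

1820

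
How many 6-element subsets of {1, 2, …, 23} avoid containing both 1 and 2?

94962

All 6-subsets: C(23,6) = 100947. Those containing both fixed elements: C(21,4) = 5985.
100947 − 5985 = 94962.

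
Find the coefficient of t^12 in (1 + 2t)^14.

372736

The general term is C(14,j)·(1)^j·(2t)^(14-j); the t^12 term has j = 2.
C(14,2) = 91.
Coefficient = C(14,2) · 2^12 = 91 · 4096 = 372736.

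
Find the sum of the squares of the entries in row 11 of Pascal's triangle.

705432

Σ C(11,k)² is the coefficient of x^11 in (1+x)^11(1+x)^11 = (1+x)^22, i.e. C(22,11) = 705432.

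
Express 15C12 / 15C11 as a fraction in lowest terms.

C(n,k+1)/C(n,k) = (n−k)/(k+1) = (15−11)/(11+1) = 4/12 = 1/3.

1/3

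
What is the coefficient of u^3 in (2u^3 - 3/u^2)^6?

General term: C(6,j)·(2u^3)^j·(-3/u^2)^(6-j), with u-exponent 3j − 2(6−j) = 5j − 12.
Set 5j − 12 = 3: j = 3.
C(6,3) = 20; 2^3 = 8; (-3)^3 = -27.
Coefficient = 20 · 8 · (-27) = -4320.

-4320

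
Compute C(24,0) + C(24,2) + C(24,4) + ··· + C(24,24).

8388608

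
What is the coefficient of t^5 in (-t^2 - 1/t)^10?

252

General term: C(10,j)·(-t^2)^j·(-1/t)^(10-j), with t-exponent 2j − 1(10−j) = 3j − 10.
Set 3j − 10 = 5: j = 5.
C(10,5) = 252; (-1)^5 = -1; (-1)^5 = -1.
Coefficient = 252 · (-1) · (-1) = 252.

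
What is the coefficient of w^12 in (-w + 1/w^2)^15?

15

General term: C(15,j)·(-w)^j·(1/w^2)^(15-j), with w-exponent 1j − 2(15−j) = 3j − 30.
Set 3j − 30 = 12: j = 14.
C(15,14) = 15; (-1)^14 = 1; 1^1 = 1.
Coefficient = 15 · 1 · 1 = 15.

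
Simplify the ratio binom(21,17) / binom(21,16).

5/17

C(n,k+1)/C(n,k) = (n−k)/(k+1) = (21−16)/(16+1) = 5/17.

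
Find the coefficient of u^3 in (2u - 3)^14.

-515852064

The general term is C(14,j)·(2u)^j·(-3)^(14-j); the u^3 term has j = 3.
C(14,3) = 364.
Coefficient = C(14,3) · 2^3 · (-3)^11 = 364 · 8 · (-177147) = -515852064.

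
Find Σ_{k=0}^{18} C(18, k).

Setting x = 1 in (1+x)^18 gives Σ C(18,k) = 2^18 = 262144.

262144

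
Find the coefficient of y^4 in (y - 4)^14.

1049624576

The general term is C(14,j)·(y)^j·(-4)^(14-j); the y^4 term has j = 4.
C(14,4) = 1001.
Coefficient = C(14,4) · (-4)^10 = 1001 · 1048576 = 1049624576.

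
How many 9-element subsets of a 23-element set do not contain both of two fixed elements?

700910

All 9-subsets: C(23,9) = 817190. Those containing both fixed elements: C(21,7) = 116280.
817190 − 116280 = 700910.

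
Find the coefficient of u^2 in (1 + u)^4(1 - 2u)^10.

106

Coefficient of u^2 = Σ_{j} C(4,j)·1^j·C(10,2-j)·(-2)^(2-j) for j from 0 to 2.
= 180 + (-80) + 6 = 106.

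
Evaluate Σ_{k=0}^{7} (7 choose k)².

3432

Σ C(7,k)² is the coefficient of x^7 in (1+x)^7(1+x)^7 = (1+x)^14, i.e. C(14,7) = 3432.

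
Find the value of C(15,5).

C(15,5) = (15·14·13·12·11) / 5! = 360360 / 120 = 3003.

3003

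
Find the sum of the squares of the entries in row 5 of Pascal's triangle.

252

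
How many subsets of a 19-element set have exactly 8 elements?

Choose the 8 positions: C(19,8) = 75582.

75582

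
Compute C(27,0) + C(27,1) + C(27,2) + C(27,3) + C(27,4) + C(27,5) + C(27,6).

397594

1 + 27 + 351 + 2925 + 17550 + 80730 + 296010 = 397594.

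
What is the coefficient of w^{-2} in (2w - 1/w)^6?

60

General term: C(6,j)·(2w)^j·(-1/w)^(6-j), with w-exponent 1j − 1(6−j) = 2j − 6.
Set 2j − 6 = -2: j = 2.
C(6,2) = 15; 2^2 = 4; (-1)^4 = 1.
Coefficient = 15 · 4 · 1 = 60.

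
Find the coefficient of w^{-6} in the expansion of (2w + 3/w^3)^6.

4320

General term: C(6,j)·(2w)^j·(3/w^3)^(6-j), with w-exponent 1j − 3(6−j) = 4j − 18.
Set 4j − 18 = -6: j = 3.
C(6,3) = 20; 2^3 = 8; 3^3 = 27.
Coefficient = 20 · 8 · 27 = 4320.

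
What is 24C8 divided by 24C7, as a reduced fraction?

17/8

C(n,k+1)/C(n,k) = (n−k)/(k+1) = (24−7)/(7+1) = 17/8.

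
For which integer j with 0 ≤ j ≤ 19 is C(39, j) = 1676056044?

11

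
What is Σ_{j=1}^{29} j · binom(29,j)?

7784628224

Since j·C(29,j) = 29·C(28,j−1), the sum is 29·2^28 = 29·268435456 = 7784628224.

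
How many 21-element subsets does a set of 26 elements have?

65780

C(26,21) = C(26,5) by symmetry.
C(26,5) = (26·25·24·23·22) / 5! = 7893600 / 120 = 65780.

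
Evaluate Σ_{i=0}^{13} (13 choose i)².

10400600

Σ C(13,i)² is the coefficient of x^13 in (1+x)^13(1+x)^13 = (1+x)^26, i.e. C(26,13) = 10400600.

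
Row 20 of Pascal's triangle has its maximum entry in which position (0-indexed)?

C(20,i) is maximized at i = 20/2 = 10.

10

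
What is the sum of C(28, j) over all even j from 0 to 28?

Even-j terms of row 28 sum to 2^27 = 134217728.

134217728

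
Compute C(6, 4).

15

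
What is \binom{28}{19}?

6906900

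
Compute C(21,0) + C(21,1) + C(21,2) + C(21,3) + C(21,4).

1 + 21 + 210 + 1330 + 5985 = 7547.

7547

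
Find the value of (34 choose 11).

286097760

C(34,11) = (34·33·32·31·30·29·28·27·26·25·24) / 11! = 11420107066368000 / 39916800 = 286097760.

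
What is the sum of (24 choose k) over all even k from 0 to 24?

Half of (1+1)^24 + (1−1)^24 gives the even-index sum: 2^23 = 8388608.

8388608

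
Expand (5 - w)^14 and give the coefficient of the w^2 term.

The general term is C(14,j)·(5)^j·(-w)^(14-j); the w^2 term has j = 12.
C(14,12) = 91.
Coefficient = C(14,12) · 5^12 = 91 · 244140625 = 22216796875.

22216796875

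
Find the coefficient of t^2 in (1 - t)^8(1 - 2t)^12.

484

Coefficient of t^2 = Σ_{j} C(8,j)·(-1)^j·C(12,2-j)·(-2)^(2-j) for j from 0 to 2.
= 264 + 192 + 28 = 484.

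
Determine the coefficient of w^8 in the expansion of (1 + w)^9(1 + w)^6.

6435

(1 + w)^9(1 + w)^6 = (1 + w)^15, so the coefficient of w^8 is C(15,8)·1^8 = 6435·1 = 6435.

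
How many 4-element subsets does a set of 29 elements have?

23751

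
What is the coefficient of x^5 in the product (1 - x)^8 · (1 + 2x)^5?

Coefficient of x^5 = Σ_{j} C(8,j)·(-1)^j·C(5,5-j)·2^(5-j) for j from 0 to 5.
= 32 + (-640) + 2240 + (-2240) + 700 + (-56) = 36.

36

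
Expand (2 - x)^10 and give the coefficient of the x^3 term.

-15360

The general term is C(10,j)·(2)^j·(-x)^(10-j); the x^3 term has j = 7.
C(10,7) = 120.
Coefficient = C(10,7) · 2^7 · (-1)^3 = 120 · 128 · (-1) = -15360.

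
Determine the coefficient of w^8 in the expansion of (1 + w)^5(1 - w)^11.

Coefficient of w^8 = Σ_{j} C(5,j)·1^j·C(11,8-j)·(-1)^(8-j) for j from 0 to 5.
= 165 + (-1650) + 4620 + (-4620) + 1650 + (-165) = 0.

0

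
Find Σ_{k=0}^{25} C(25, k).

33554432

Setting x = 1 in (1+x)^25 gives Σ C(25,k) = 2^25 = 33554432.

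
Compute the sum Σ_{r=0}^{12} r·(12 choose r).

24576

Differentiating (1+x)^12 and setting x=1: Σ r·C(12,r) = 12·2^11 = 24576.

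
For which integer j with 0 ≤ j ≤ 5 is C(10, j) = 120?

3

C(10,j) increases on 0 ≤ j ≤ 5. C(10,2) = 45 and C(10,3) = 120, so j = 3.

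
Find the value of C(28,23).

98280

C(28,23) = C(28,5) by symmetry.
C(28,5) = (28·27·26·25·24) / 5! = 11793600 / 120 = 98280.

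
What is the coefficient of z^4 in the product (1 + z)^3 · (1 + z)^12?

Coefficient of z^4 = Σ_{j} C(3,j)·C(12,4-j) for j from 0 to 3.
= 495 + 660 + 198 + 12 = 1365.

1365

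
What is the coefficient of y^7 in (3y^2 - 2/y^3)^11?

General term: C(11,j)·(3y^2)^j·(-2/y^3)^(11-j), with y-exponent 2j − 3(11−j) = 5j − 33.
Set 5j − 33 = 7: j = 8.
C(11,8) = 165; 3^8 = 6561; (-2)^3 = -8.
Coefficient = 165 · 6561 · (-8) = -8660520.

-8660520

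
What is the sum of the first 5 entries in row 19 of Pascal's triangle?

5036

1 + 19 + 171 + 969 + 3876 = 5036.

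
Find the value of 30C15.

155117520

C(30,15) = (30·29·28·27·26·25·24·23·22·21·20·19·18·17·16) / 15! = 202843204931727360000 / 1307674368000 = 155117520.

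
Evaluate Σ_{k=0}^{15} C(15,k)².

155117520

Σ C(15,k)² is the coefficient of x^15 in (1+x)^15(1+x)^15 = (1+x)^30, i.e. C(30,15) = 155117520.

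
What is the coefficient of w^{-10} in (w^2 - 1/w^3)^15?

General term: C(15,j)·(w^2)^j·(-1/w^3)^(15-j), with w-exponent 2j − 3(15−j) = 5j − 45.
Set 5j − 45 = -10: j = 7.
C(15,7) = 6435; 1^7 = 1; (-1)^8 = 1.
Coefficient = 6435 · 1 · 1 = 6435.

6435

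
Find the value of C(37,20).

15905368710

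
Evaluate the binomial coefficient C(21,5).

20349

C(21,5) = (21·20·19·18·17) / 5! = 2441880 / 120 = 20349.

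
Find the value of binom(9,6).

84

C(9,6) = C(9,3) by symmetry.
C(9,3) = (9·8·7) / 3! = 504 / 6 = 84.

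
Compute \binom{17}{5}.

6188

C(17,5) = (17·16·15·14·13) / 5! = 742560 / 120 = 6188.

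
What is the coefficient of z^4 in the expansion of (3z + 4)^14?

85019590656

The general term is C(14,j)·(3z)^j·(4)^(14-j); the z^4 term has j = 4.
C(14,4) = 1001.
Coefficient = C(14,4) · 3^4 · 4^10 = 1001 · 81 · 1048576 = 85019590656.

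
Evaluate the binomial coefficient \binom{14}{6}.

3003

C(14,6) = (14·13·12·11·10·9) / 6! = 2162160 / 720 = 3003.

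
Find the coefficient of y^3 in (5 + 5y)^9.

164062500

The general term is C(9,j)·(5)^j·(5y)^(9-j); the y^3 term has j = 6.
C(9,6) = 84.
Coefficient = C(9,6) · 5^6 · 5^3 = 84 · 15625 · 125 = 164062500.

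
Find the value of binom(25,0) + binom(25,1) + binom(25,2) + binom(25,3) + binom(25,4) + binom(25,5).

68406

1 + 25 + 300 + 2300 + 12650 + 53130 = 68406.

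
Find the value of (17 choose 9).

24310

C(17,9) = C(17,8) by symmetry.
C(17,8) = (17·16·15·14·13·12·11·10) / 8! = 980179200 / 40320 = 24310.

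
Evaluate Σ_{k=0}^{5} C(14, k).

1 + 14 + 91 + 364 + 1001 + 2002 = 3473.

3473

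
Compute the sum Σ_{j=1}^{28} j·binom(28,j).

Since j·C(28,j) = 28·C(27,j−1), the sum is 28·2^27 = 28·134217728 = 3758096384.

3758096384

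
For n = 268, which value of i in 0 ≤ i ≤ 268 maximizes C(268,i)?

134

C(268,i) is maximized at i = 268/2 = 134.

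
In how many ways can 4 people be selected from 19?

3876

This is C(19,4) = 3876.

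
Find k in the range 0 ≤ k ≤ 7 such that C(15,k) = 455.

C(15,k) increases on 0 ≤ k ≤ 7. C(15,2) = 105 and C(15,3) = 455, so k = 3.

3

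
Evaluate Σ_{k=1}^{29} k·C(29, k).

Differentiating (1+x)^29 and setting x=1: Σ k·C(29,k) = 29·2^28 = 7784628224.

7784628224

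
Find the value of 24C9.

1307504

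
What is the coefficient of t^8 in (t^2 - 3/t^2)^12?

40095

General term: C(12,j)·(t^2)^j·(-3/t^2)^(12-j), with t-exponent 2j − 2(12−j) = 4j − 24.
Set 4j − 24 = 8: j = 8.
C(12,8) = 495; 1^8 = 1; (-3)^4 = 81.
Coefficient = 495 · 1 · 81 = 40095.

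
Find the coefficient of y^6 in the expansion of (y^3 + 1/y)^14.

General term: C(14,j)·(y^3)^j·(1/y)^(14-j), with y-exponent 3j − 1(14−j) = 4j − 14.
Set 4j − 14 = 6: j = 5.
C(14,5) = 2002; 1^5 = 1; 1^9 = 1.
Coefficient = 2002 · 1 · 1 = 2002.

2002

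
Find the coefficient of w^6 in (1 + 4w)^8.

114688

The general term is C(8,j)·(1)^j·(4w)^(8-j); the w^6 term has j = 2.
C(8,2) = 28.
Coefficient = C(8,2) · 4^6 = 28 · 4096 = 114688.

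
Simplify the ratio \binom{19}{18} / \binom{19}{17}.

1/9

C(n,k+1)/C(n,k) = (n−k)/(k+1) = (19−17)/(17+1) = 2/18 = 1/9.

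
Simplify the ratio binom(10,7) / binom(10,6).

4/7

C(n,k+1)/C(n,k) = (n−k)/(k+1) = (10−6)/(6+1) = 4/7.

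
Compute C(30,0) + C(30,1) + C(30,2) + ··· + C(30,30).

Setting x = 1 in (1+x)^30 gives Σ C(30,j) = 2^30 = 1073741824.

1073741824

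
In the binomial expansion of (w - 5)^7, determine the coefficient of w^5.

525

The general term is C(7,j)·(w)^j·(-5)^(7-j); the w^5 term has j = 5.
C(7,5) = 21.
Coefficient = C(7,5) · (-5)^2 = 21 · 25 = 525.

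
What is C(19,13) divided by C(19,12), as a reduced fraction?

C(n,k+1)/C(n,k) = (n−k)/(k+1) = (19−12)/(12+1) = 7/13.

7/13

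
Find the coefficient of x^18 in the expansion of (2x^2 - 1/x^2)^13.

General term: C(13,j)·(2x^2)^j·(-1/x^2)^(13-j), with x-exponent 2j − 2(13−j) = 4j − 26.
Set 4j − 26 = 18: j = 11.
C(13,11) = 78; 2^11 = 2048; (-1)^2 = 1.
Coefficient = 78 · 2048 · 1 = 159744.

159744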